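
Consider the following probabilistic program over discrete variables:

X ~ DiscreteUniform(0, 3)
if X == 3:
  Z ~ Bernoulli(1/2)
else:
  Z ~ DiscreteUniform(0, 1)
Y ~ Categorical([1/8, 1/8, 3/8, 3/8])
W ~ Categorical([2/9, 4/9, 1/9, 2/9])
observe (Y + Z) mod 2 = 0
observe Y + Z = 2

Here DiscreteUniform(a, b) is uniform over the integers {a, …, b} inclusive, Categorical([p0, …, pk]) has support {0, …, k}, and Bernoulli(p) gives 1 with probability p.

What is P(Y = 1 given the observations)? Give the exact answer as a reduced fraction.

Enumerate traces; 32 have nonzero weight after conditioning:
  (X=0, Z=0, Y=2, W=0) weight 1/96
  (X=0, Z=0, Y=2, W=1) weight 1/48
  (X=0, Z=0, Y=2, W=2) weight 1/192
  (X=0, Z=0, Y=2, W=3) weight 1/96
  (X=0, Z=1, Y=1, W=0) weight 1/288
  (X=0, Z=1, Y=1, W=1) weight 1/144
  (X=0, Z=1, Y=1, W=2) weight 1/576
  (X=0, Z=1, Y=1, W=3) weight 1/288
  … 24 more
Group by Y:
  weight(Y=1) = 1/16
  weight(Y=2) = 3/16
Total weight = 1/16 + 3/16 = 1/4
P(Y=1 | obs) = 1/16 / 1/4 = 1/4
P(Y=2 | obs) = 3/16 / 1/4 = 3/4

P(Y = 1 | obs) = 1/4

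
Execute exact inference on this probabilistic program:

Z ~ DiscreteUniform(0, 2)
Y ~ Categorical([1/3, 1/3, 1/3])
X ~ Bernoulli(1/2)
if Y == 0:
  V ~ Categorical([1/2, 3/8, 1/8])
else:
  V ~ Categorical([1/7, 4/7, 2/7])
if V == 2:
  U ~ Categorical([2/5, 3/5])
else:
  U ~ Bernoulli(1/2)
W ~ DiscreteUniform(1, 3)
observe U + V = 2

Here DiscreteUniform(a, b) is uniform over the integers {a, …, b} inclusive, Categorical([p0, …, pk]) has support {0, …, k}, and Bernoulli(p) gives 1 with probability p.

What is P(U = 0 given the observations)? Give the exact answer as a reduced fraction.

Enumerate traces; 108 have nonzero weight after conditioning:
  (Z=0, Y=0, X=0, V=1, U=1, W=1) weight 1/288
  (Z=0, Y=0, X=0, V=1, U=1, W=2) weight 1/288
  (Z=0, Y=0, X=0, V=1, U=1, W=3) weight 1/288
  (Z=0, Y=0, X=0, V=2, U=0, W=1) weight 1/1080
  (Z=0, Y=0, X=0, V=2, U=0, W=2) weight 1/1080
  (Z=0, Y=0, X=0, V=2, U=0, W=3) weight 1/1080
  (Z=0, Y=0, X=1, V=1, U=1, W=1) weight 1/288
  (Z=0, Y=0, X=1, V=1, U=1, W=2) weight 1/288
  … 100 more
Group by U:
  weight(U=0) = 13/140
  weight(U=1) = 85/336
Total weight = 13/140 + 85/336 = 83/240
P(U=0 | obs) = 13/140 / 83/240 = 156/581
P(U=1 | obs) = 85/336 / 83/240 = 425/581

P(U = 0 | obs) = 156/581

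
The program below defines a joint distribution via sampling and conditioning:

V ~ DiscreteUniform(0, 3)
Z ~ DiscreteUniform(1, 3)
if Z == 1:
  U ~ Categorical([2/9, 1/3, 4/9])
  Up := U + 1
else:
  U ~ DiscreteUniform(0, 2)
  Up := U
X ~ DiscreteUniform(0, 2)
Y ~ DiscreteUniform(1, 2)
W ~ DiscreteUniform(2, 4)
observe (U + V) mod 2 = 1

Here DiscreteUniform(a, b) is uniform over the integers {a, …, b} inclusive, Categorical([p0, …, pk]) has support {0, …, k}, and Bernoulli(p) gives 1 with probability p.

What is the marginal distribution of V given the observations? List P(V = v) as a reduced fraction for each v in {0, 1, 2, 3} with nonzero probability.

P(V=0) = 1/6, P(V=1) = 1/3, P(V=2) = 1/6, P(V=3) = 1/3

Enumerate traces; 324 have nonzero weight after conditioning:
  (V=0, Z=1, U=1, X=0, Y=1, W=2) weight 1/648
  (V=0, Z=1, U=1, X=0, Y=1, W=3) weight 1/648
  (V=0, Z=1, U=1, X=0, Y=1, W=4) weight 1/648
  (V=0, Z=1, U=1, X=0, Y=2, W=2) weight 1/648
  (V=0, Z=1, U=1, X=0, Y=2, W=3) weight 1/648
  (V=0, Z=1, U=1, X=0, Y=2, W=4) weight 1/648
  (V=0, Z=1, U=1, X=1, Y=1, W=2) weight 1/648
  (V=0, Z=1, U=1, X=1, Y=1, W=3) weight 1/648
  (V=1, Z=1, U=0, X=0, Y=1, W=2) weight 1/972
  (V=2, Z=1, U=1, X=0, Y=1, W=2) weight 1/648
  … 314 more
Group by V:
  weight(V=0) = 1/12
  weight(V=1) = 1/6
  weight(V=2) = 1/12
  weight(V=3) = 1/6
Total weight = 1/12 + 1/6 + 1/12 + 1/6 = 1/2
P(V=0 | obs) = 1/12 / 1/2 = 1/6
P(V=1 | obs) = 1/6 / 1/2 = 1/3
P(V=2 | obs) = 1/12 / 1/2 = 1/6
P(V=3 | obs) = 1/6 / 1/2 = 1/3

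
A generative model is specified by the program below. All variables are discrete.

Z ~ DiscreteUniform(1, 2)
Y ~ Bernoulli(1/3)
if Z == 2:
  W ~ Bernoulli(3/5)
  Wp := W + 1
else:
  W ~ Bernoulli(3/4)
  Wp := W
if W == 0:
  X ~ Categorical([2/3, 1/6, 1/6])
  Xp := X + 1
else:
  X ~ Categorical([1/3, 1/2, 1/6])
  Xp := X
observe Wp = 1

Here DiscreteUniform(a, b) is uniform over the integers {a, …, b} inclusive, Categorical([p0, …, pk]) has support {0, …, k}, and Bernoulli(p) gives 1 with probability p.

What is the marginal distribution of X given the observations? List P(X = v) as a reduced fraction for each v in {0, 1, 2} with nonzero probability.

P(X=0) = 31/69, P(X=1) = 53/138, P(X=2) = 1/6

Enumerate traces; 12 have nonzero weight after conditioning:
  (Z=1, Y=0, W=1, X=0) weight 1/12
  (Z=1, Y=0, W=1, X=1) weight 1/8
  (Z=1, Y=0, W=1, X=2) weight 1/24
  (Z=1, Y=1, W=1, X=0) weight 1/24
  (Z=1, Y=1, W=1, X=1) weight 1/16
  (Z=1, Y=1, W=1, X=2) weight 1/48
  (Z=2, Y=0, W=0, X=0) weight 4/45
  (Z=2, Y=0, W=0, X=1) weight 1/45
  … 4 more
Group by X:
  weight(X=0) = 31/120
  weight(X=1) = 53/240
  weight(X=2) = 23/240
Total weight = 31/120 + 53/240 + 23/240 = 23/40
P(X=0 | obs) = 31/120 / 23/40 = 31/69
P(X=1 | obs) = 53/240 / 23/40 = 53/138
P(X=2 | obs) = 23/240 / 23/40 = 1/6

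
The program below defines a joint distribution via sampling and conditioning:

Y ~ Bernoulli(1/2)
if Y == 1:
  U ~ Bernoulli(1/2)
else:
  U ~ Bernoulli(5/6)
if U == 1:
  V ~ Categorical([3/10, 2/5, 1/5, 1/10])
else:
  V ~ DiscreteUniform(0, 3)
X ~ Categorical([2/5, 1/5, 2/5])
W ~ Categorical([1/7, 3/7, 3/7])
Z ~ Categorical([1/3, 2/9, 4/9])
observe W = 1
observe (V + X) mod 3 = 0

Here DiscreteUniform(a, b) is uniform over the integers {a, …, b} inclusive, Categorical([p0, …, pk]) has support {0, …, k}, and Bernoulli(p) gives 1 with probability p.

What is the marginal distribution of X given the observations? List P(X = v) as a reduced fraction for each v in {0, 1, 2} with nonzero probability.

Enumerate traces; 48 have nonzero weight after conditioning:
  (Y=0, U=0, V=0, X=0, W=1, Z=0) weight 1/840
  (Y=0, U=0, V=0, X=0, W=1, Z=1) weight 1/1260
  (Y=0, U=0, V=0, X=0, W=1, Z=2) weight 1/630
  (Y=0, U=0, V=1, X=2, W=1, Z=0) weight 1/840
  (Y=0, U=0, V=1, X=2, W=1, Z=1) weight 1/1260
  (Y=0, U=0, V=1, X=2, W=1, Z=2) weight 1/630
  (Y=0, U=0, V=2, X=1, W=1, Z=0) weight 1/1680
  (Y=0, U=0, V=2, X=1, W=1, Z=1) weight 1/2520
  … 40 more
Group by X:
  weight(X=0) = 13/175
  weight(X=1) = 13/700
  weight(X=2) = 3/50
Total weight = 13/175 + 13/700 + 3/50 = 107/700
P(X=0 | obs) = 13/175 / 107/700 = 52/107
P(X=1 | obs) = 13/700 / 107/700 = 13/107
P(X=2 | obs) = 3/50 / 107/700 = 42/107

P(X=0) = 52/107, P(X=1) = 13/107, P(X=2) = 42/107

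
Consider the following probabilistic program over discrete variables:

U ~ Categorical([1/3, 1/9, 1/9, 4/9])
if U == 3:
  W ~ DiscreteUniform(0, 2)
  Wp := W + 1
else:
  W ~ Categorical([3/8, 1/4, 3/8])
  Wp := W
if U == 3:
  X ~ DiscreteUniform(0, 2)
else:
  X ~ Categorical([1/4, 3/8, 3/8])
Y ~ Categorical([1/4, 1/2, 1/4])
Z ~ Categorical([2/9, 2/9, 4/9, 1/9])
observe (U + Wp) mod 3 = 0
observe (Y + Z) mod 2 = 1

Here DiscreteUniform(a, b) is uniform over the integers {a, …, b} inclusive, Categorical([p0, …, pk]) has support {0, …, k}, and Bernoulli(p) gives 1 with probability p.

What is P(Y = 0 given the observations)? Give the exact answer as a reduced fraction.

Enumerate traces; 72 have nonzero weight after conditioning:
  (U=0, W=0, X=0, Y=0, Z=1) weight 1/576
  (U=0, W=0, X=0, Y=0, Z=3) weight 1/1152
  (U=0, W=0, X=0, Y=1, Z=0) weight 1/288
  (U=0, W=0, X=0, Y=1, Z=2) weight 1/144
  (U=0, W=0, X=0, Y=2, Z=1) weight 1/576
  (U=0, W=0, X=0, Y=2, Z=3) weight 1/1152
  (U=0, W=0, X=1, Y=0, Z=1) weight 1/384
  (U=0, W=0, X=1, Y=0, Z=3) weight 1/768
  … 64 more
Group by Y:
  weight(Y=0) = 37/1296
  weight(Y=1) = 37/324
  weight(Y=2) = 37/1296
Total weight = 37/1296 + 37/324 + 37/1296 = 37/216
P(Y=0 | obs) = 37/1296 / 37/216 = 1/6
P(Y=1 | obs) = 37/324 / 37/216 = 2/3
P(Y=2 | obs) = 37/1296 / 37/216 = 1/6

P(Y = 0 | obs) = 1/6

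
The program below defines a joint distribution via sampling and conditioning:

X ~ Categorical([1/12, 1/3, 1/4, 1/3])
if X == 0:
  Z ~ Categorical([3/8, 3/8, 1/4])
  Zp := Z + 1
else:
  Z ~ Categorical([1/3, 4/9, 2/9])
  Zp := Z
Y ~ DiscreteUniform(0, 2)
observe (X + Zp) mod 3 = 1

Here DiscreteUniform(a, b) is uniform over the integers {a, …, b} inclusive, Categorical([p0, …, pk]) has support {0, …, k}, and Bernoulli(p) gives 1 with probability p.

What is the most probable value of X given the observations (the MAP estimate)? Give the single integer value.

argmax_v P(X = v | obs) = 3

Enumerate traces; 12 have nonzero weight after conditioning:
  (X=0, Z=0, Y=0) weight 1/96
  (X=0, Z=0, Y=1) weight 1/96
  (X=0, Z=0, Y=2) weight 1/96
  (X=1, Z=0, Y=0) weight 1/27
  (X=1, Z=0, Y=1) weight 1/27
  (X=1, Z=0, Y=2) weight 1/27
  (X=2, Z=2, Y=0) weight 1/54
  (X=2, Z=2, Y=1) weight 1/54
  (X=3, Z=1, Y=0) weight 4/81
  … 3 more
Group by X:
  weight(X=0) = 1/32
  weight(X=1) = 1/9
  weight(X=2) = 1/18
  weight(X=3) = 4/27
Total weight = 1/32 + 1/9 + 1/18 + 4/27 = 299/864
P(X=0 | obs) = 1/32 / 299/864 = 27/299
P(X=1 | obs) = 1/9 / 299/864 = 96/299
P(X=2 | obs) = 1/18 / 299/864 = 48/299
P(X=3 | obs) = 4/27 / 299/864 = 128/299
argmax = 3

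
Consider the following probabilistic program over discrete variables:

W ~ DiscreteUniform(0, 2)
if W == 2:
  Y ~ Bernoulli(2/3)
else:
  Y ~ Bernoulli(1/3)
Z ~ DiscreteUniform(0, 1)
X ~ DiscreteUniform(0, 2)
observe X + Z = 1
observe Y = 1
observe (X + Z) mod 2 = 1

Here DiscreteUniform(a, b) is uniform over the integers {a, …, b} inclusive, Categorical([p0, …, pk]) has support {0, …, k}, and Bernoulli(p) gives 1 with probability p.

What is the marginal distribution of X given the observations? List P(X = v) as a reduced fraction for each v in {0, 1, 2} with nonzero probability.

Enumerate traces; 6 have nonzero weight after conditioning:
  (W=0, Y=1, Z=0, X=1) weight 1/54
  (W=0, Y=1, Z=1, X=0) weight 1/54
  (W=1, Y=1, Z=0, X=1) weight 1/54
  (W=1, Y=1, Z=1, X=0) weight 1/54
  (W=2, Y=1, Z=0, X=1) weight 1/27
  (W=2, Y=1, Z=1, X=0) weight 1/27
Group by X:
  weight(X=0) = 2/27
  weight(X=1) = 2/27
Total weight = 2/27 + 2/27 = 4/27
P(X=0 | obs) = 2/27 / 4/27 = 1/2
P(X=1 | obs) = 2/27 / 4/27 = 1/2

P(X=0) = 1/2, P(X=1) = 1/2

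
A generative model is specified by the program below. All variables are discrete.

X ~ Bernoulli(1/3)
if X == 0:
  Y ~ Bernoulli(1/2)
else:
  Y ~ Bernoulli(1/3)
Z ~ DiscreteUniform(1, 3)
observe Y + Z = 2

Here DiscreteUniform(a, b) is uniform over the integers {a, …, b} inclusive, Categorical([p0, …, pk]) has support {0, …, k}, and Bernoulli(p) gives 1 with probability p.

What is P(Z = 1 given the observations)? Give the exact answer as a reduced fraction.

P(Z = 1 | obs) = 4/9

Enumerate traces; 4 have nonzero weight after conditioning:
  (X=0, Y=0, Z=2) weight 1/9
  (X=0, Y=1, Z=1) weight 1/9
  (X=1, Y=0, Z=2) weight 2/27
  (X=1, Y=1, Z=1) weight 1/27
Group by Z:
  weight(Z=1) = 4/27
  weight(Z=2) = 5/27
Total weight = 4/27 + 5/27 = 1/3
P(Z=1 | obs) = 4/27 / 1/3 = 4/9
P(Z=2 | obs) = 5/27 / 1/3 = 5/9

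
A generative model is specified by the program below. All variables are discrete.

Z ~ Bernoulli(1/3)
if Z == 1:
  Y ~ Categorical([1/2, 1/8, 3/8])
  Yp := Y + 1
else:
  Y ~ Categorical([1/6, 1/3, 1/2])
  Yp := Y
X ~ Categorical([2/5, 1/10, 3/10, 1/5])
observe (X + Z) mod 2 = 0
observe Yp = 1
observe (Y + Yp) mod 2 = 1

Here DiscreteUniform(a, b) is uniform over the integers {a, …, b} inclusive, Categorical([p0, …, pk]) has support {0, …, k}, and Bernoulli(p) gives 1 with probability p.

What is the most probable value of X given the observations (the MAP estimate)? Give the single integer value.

Enumerate traces; 2 have nonzero weight after conditioning:
  (Z=1, Y=0, X=1) weight 1/60
  (Z=1, Y=0, X=3) weight 1/30
Group by X:
  weight(X=1) = 1/60
  weight(X=3) = 1/30
Total weight = 1/60 + 1/30 = 1/20
P(X=1 | obs) = 1/60 / 1/20 = 1/3
P(X=3 | obs) = 1/30 / 1/20 = 2/3
argmax = 3

argmax_v P(X = v | obs) = 3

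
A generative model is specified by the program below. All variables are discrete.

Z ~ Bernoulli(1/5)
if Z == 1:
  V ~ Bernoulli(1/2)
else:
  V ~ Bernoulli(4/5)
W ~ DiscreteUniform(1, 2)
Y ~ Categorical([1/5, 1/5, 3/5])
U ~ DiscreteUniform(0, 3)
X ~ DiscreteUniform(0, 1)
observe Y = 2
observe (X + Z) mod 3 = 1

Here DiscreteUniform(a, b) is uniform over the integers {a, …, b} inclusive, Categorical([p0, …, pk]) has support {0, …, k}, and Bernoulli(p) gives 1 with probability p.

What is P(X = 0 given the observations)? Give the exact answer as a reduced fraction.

Enumerate traces; 32 have nonzero weight after conditioning:
  (Z=0, V=0, W=1, Y=2, U=0, X=1) weight 3/500
  (Z=0, V=0, W=1, Y=2, U=1, X=1) weight 3/500
  (Z=0, V=0, W=1, Y=2, U=2, X=1) weight 3/500
  (Z=0, V=0, W=1, Y=2, U=3, X=1) weight 3/500
  (Z=0, V=0, W=2, Y=2, U=0, X=1) weight 3/500
  (Z=0, V=0, W=2, Y=2, U=1, X=1) weight 3/500
  (Z=0, V=0, W=2, Y=2, U=2, X=1) weight 3/500
  (Z=0, V=0, W=2, Y=2, U=3, X=1) weight 3/500
  (Z=1, V=0, W=1, Y=2, U=0, X=0) weight 3/800
  … 23 more
Group by X:
  weight(X=0) = 3/50
  weight(X=1) = 6/25
Total weight = 3/50 + 6/25 = 3/10
P(X=0 | obs) = 3/50 / 3/10 = 1/5
P(X=1 | obs) = 6/25 / 3/10 = 4/5

P(X = 0 | obs) = 1/5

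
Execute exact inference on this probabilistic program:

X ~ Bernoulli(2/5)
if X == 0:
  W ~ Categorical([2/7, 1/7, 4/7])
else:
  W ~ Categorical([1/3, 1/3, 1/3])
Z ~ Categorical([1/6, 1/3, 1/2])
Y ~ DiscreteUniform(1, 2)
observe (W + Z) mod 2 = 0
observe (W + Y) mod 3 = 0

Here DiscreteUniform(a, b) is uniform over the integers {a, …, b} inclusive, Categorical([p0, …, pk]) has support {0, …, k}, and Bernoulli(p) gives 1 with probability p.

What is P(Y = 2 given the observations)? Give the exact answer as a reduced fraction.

Enumerate traces; 6 have nonzero weight after conditioning:
  (X=0, W=1, Z=1, Y=2) weight 1/70
  (X=0, W=2, Z=0, Y=1) weight 1/35
  (X=0, W=2, Z=2, Y=1) weight 3/35
  (X=1, W=1, Z=1, Y=2) weight 1/45
  (X=1, W=2, Z=0, Y=1) weight 1/90
  (X=1, W=2, Z=2, Y=1) weight 1/30
Group by Y:
  weight(Y=1) = 10/63
  weight(Y=2) = 23/630
Total weight = 10/63 + 23/630 = 41/210
P(Y=1 | obs) = 10/63 / 41/210 = 100/123
P(Y=2 | obs) = 23/630 / 41/210 = 23/123

P(Y = 2 | obs) = 23/123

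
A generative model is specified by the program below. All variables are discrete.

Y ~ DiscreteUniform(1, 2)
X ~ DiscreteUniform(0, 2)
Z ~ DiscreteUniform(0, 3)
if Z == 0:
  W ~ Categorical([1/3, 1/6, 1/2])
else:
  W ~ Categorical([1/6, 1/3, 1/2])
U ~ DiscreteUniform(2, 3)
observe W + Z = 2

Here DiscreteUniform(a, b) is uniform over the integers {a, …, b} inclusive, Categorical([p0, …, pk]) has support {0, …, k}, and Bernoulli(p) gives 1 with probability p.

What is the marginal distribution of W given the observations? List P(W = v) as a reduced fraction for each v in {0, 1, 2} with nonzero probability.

P(W=0) = 1/6, P(W=1) = 1/3, P(W=2) = 1/2

Enumerate traces; 36 have nonzero weight after conditioning:
  (Y=1, X=0, Z=0, W=2, U=2) weight 1/96
  (Y=1, X=0, Z=0, W=2, U=3) weight 1/96
  (Y=1, X=0, Z=1, W=1, U=2) weight 1/144
  (Y=1, X=0, Z=1, W=1, U=3) weight 1/144
  (Y=1, X=0, Z=2, W=0, U=2) weight 1/288
  (Y=1, X=0, Z=2, W=0, U=3) weight 1/288
  (Y=1, X=1, Z=0, W=2, U=2) weight 1/96
  (Y=1, X=1, Z=0, W=2, U=3) weight 1/96
  … 28 more
Group by W:
  weight(W=0) = 1/24
  weight(W=1) = 1/12
  weight(W=2) = 1/8
Total weight = 1/24 + 1/12 + 1/8 = 1/4
P(W=0 | obs) = 1/24 / 1/4 = 1/6
P(W=1 | obs) = 1/12 / 1/4 = 1/3
P(W=2 | obs) = 1/8 / 1/4 = 1/2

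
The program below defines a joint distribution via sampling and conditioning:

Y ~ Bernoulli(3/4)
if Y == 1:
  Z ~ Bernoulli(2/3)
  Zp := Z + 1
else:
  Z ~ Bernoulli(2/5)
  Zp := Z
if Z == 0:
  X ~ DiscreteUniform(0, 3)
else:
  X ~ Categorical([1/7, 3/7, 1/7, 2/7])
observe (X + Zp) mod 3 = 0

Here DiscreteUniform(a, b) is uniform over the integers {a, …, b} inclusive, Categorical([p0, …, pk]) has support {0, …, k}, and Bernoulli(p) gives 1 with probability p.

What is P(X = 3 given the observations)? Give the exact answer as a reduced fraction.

Enumerate traces; 5 have nonzero weight after conditioning:
  (Y=0, Z=0, X=0) weight 3/80
  (Y=0, Z=0, X=3) weight 3/80
  (Y=0, Z=1, X=2) weight 1/70
  (Y=1, Z=0, X=2) weight 1/16
  (Y=1, Z=1, X=1) weight 3/14
Group by X:
  weight(X=0) = 3/80
  weight(X=1) = 3/14
  weight(X=2) = 43/560
  weight(X=3) = 3/80
Total weight = 3/80 + 3/14 + 43/560 + 3/80 = 41/112
P(X=0 | obs) = 3/80 / 41/112 = 21/205
P(X=1 | obs) = 3/14 / 41/112 = 24/41
P(X=2 | obs) = 43/560 / 41/112 = 43/205
P(X=3 | obs) = 3/80 / 41/112 = 21/205

P(X = 3 | obs) = 21/205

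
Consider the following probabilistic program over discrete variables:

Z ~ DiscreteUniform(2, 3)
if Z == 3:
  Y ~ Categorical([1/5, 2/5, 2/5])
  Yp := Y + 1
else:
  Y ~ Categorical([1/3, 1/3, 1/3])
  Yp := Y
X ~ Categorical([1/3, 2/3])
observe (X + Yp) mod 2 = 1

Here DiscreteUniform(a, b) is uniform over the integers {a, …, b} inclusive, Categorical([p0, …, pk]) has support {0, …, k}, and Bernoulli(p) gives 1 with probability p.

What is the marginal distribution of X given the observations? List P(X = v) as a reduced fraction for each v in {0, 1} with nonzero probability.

Enumerate traces; 6 have nonzero weight after conditioning:
  (Z=2, Y=0, X=1) weight 1/9
  (Z=2, Y=1, X=0) weight 1/18
  (Z=2, Y=2, X=1) weight 1/9
  (Z=3, Y=0, X=0) weight 1/30
  (Z=3, Y=1, X=1) weight 2/15
  (Z=3, Y=2, X=0) weight 1/15
Group by X:
  weight(X=0) = 7/45
  weight(X=1) = 16/45
Total weight = 7/45 + 16/45 = 23/45
P(X=0 | obs) = 7/45 / 23/45 = 7/23
P(X=1 | obs) = 16/45 / 23/45 = 16/23

P(X=0) = 7/23, P(X=1) = 16/23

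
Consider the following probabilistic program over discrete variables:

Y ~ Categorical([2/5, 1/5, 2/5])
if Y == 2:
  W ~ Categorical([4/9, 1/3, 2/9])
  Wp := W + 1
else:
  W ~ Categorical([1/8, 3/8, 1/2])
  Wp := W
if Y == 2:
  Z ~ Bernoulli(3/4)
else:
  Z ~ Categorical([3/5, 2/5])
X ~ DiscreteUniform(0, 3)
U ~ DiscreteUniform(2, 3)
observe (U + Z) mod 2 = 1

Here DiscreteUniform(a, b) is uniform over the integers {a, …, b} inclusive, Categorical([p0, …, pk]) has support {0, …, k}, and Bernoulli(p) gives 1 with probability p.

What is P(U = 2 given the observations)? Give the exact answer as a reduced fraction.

P(U = 2 | obs) = 27/50

Enumerate traces; 72 have nonzero weight after conditioning:
  (Y=0, W=0, Z=0, X=0, U=3) weight 3/800
  (Y=0, W=0, Z=0, X=1, U=3) weight 3/800
  (Y=0, W=0, Z=0, X=2, U=3) weight 3/800
  (Y=0, W=0, Z=0, X=3, U=3) weight 3/800
  (Y=0, W=0, Z=1, X=0, U=2) weight 1/400
  (Y=0, W=0, Z=1, X=1, U=2) weight 1/400
  (Y=0, W=0, Z=1, X=2, U=2) weight 1/400
  (Y=0, W=0, Z=1, X=3, U=2) weight 1/400
  … 64 more
Group by U:
  weight(U=2) = 27/100
  weight(U=3) = 23/100
Total weight = 27/100 + 23/100 = 1/2
P(U=2 | obs) = 27/100 / 1/2 = 27/50
P(U=3 | obs) = 23/100 / 1/2 = 23/50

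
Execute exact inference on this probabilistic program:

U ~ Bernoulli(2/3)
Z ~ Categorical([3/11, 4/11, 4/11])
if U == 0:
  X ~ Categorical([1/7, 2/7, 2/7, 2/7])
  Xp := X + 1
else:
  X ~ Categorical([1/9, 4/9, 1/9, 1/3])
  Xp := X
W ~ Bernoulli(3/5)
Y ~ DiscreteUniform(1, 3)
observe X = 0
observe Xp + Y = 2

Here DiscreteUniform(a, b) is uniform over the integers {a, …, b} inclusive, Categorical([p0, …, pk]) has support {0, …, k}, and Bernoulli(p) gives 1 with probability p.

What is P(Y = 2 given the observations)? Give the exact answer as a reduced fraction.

Enumerate traces; 12 have nonzero weight after conditioning:
  (U=0, Z=0, X=0, W=0, Y=1) weight 2/1155
  (U=0, Z=0, X=0, W=1, Y=1) weight 1/385
  (U=0, Z=1, X=0, W=0, Y=1) weight 8/3465
  (U=0, Z=1, X=0, W=1, Y=1) weight 4/1155
  (U=0, Z=2, X=0, W=0, Y=1) weight 8/3465
  (U=0, Z=2, X=0, W=1, Y=1) weight 4/1155
  (U=1, Z=0, X=0, W=0, Y=2) weight 4/1485
  (U=1, Z=0, X=0, W=1, Y=2) weight 2/495
  … 4 more
Group by Y:
  weight(Y=1) = 1/63
  weight(Y=2) = 2/81
Total weight = 1/63 + 2/81 = 23/567
P(Y=1 | obs) = 1/63 / 23/567 = 9/23
P(Y=2 | obs) = 2/81 / 23/567 = 14/23

P(Y = 2 | obs) = 14/23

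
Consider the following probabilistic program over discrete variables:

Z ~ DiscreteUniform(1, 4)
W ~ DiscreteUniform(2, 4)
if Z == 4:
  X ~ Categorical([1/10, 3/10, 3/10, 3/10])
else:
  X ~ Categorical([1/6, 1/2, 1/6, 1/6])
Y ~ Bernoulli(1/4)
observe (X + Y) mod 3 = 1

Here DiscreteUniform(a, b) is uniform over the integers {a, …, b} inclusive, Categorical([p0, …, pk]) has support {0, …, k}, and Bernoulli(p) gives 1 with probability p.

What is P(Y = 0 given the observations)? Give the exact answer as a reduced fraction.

Enumerate traces; 36 have nonzero weight after conditioning:
  (Z=1, W=2, X=0, Y=1) weight 1/288
  (Z=1, W=2, X=1, Y=0) weight 1/32
  (Z=1, W=2, X=3, Y=1) weight 1/288
  (Z=1, W=3, X=0, Y=1) weight 1/288
  (Z=1, W=3, X=1, Y=0) weight 1/32
  (Z=1, W=3, X=3, Y=1) weight 1/288
  (Z=1, W=4, X=0, Y=1) weight 1/288
  (Z=1, W=4, X=1, Y=0) weight 1/32
  … 28 more
Group by Y:
  weight(Y=0) = 27/80
  weight(Y=1) = 7/80
Total weight = 27/80 + 7/80 = 17/40
P(Y=0 | obs) = 27/80 / 17/40 = 27/34
P(Y=1 | obs) = 7/80 / 17/40 = 7/34

P(Y = 0 | obs) = 27/34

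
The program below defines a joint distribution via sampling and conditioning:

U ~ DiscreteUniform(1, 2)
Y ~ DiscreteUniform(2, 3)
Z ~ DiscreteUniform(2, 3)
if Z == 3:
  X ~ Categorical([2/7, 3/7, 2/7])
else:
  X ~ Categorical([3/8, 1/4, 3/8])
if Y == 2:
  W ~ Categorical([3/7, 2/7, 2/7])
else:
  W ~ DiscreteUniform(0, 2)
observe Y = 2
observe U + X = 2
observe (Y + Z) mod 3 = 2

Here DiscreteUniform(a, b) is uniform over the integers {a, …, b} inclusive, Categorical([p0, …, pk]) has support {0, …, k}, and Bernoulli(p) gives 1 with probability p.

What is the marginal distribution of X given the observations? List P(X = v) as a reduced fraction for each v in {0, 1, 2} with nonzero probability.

Enumerate traces; 6 have nonzero weight after conditioning:
  (U=1, Y=2, Z=3, X=1, W=0) weight 9/392
  (U=1, Y=2, Z=3, X=1, W=1) weight 3/196
  (U=1, Y=2, Z=3, X=1, W=2) weight 3/196
  (U=2, Y=2, Z=3, X=0, W=0) weight 3/196
  (U=2, Y=2, Z=3, X=0, W=1) weight 1/98
  (U=2, Y=2, Z=3, X=0, W=2) weight 1/98
Group by X:
  weight(X=0) = 1/28
  weight(X=1) = 3/56
Total weight = 1/28 + 3/56 = 5/56
P(X=0 | obs) = 1/28 / 5/56 = 2/5
P(X=1 | obs) = 3/56 / 5/56 = 3/5

P(X=0) = 2/5, P(X=1) = 3/5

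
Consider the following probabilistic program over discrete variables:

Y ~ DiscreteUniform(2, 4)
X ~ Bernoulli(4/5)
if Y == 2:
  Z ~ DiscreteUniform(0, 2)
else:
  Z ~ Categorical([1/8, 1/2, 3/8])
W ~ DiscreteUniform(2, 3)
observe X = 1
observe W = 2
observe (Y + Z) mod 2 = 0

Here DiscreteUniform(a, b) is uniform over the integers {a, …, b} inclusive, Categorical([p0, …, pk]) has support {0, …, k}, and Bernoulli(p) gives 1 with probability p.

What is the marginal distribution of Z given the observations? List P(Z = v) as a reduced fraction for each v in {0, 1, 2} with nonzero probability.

P(Z=0) = 11/40, P(Z=1) = 3/10, P(Z=2) = 17/40

Enumerate traces; 5 have nonzero weight after conditioning:
  (Y=2, X=1, Z=0, W=2) weight 2/45
  (Y=2, X=1, Z=2, W=2) weight 2/45
  (Y=3, X=1, Z=1, W=2) weight 1/15
  (Y=4, X=1, Z=0, W=2) weight 1/60
  (Y=4, X=1, Z=2, W=2) weight 1/20
Group by Z:
  weight(Z=0) = 11/180
  weight(Z=1) = 1/15
  weight(Z=2) = 17/180
Total weight = 11/180 + 1/15 + 17/180 = 2/9
P(Z=0 | obs) = 11/180 / 2/9 = 11/40
P(Z=1 | obs) = 1/15 / 2/9 = 3/10
P(Z=2 | obs) = 17/180 / 2/9 = 17/40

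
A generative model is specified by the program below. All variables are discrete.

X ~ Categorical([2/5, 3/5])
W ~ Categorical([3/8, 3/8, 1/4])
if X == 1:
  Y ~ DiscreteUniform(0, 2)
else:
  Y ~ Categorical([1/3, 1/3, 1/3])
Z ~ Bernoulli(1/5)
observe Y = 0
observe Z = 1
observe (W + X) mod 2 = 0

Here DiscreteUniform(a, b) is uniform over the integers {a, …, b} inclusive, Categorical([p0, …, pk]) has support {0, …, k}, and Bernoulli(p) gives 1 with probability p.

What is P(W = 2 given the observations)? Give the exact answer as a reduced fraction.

P(W = 2 | obs) = 4/19

Enumerate traces; 3 have nonzero weight after conditioning:
  (X=0, W=0, Y=0, Z=1) weight 1/100
  (X=0, W=2, Y=0, Z=1) weight 1/150
  (X=1, W=1, Y=0, Z=1) weight 3/200
Group by W:
  weight(W=0) = 1/100
  weight(W=1) = 3/200
  weight(W=2) = 1/150
Total weight = 1/100 + 3/200 + 1/150 = 19/600
P(W=0 | obs) = 1/100 / 19/600 = 6/19
P(W=1 | obs) = 3/200 / 19/600 = 9/19
P(W=2 | obs) = 1/150 / 19/600 = 4/19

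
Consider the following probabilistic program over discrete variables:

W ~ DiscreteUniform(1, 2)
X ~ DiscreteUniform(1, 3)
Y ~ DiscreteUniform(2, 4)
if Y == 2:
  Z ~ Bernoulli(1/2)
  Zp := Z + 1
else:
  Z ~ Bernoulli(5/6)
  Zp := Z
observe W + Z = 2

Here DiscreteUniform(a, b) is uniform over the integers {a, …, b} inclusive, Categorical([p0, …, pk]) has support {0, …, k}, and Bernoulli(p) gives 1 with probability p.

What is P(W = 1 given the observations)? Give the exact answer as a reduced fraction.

P(W = 1 | obs) = 13/18

Enumerate traces; 18 have nonzero weight after conditioning:
  (W=1, X=1, Y=2, Z=1) weight 1/36
  (W=1, X=1, Y=3, Z=1) weight 5/108
  (W=1, X=1, Y=4, Z=1) weight 5/108
  (W=1, X=2, Y=2, Z=1) weight 1/36
  (W=1, X=2, Y=3, Z=1) weight 5/108
  (W=1, X=2, Y=4, Z=1) weight 5/108
  (W=1, X=3, Y=2, Z=1) weight 1/36
  (W=1, X=3, Y=3, Z=1) weight 5/108
  (W=2, X=1, Y=2, Z=0) weight 1/36
  … 9 more
Group by W:
  weight(W=1) = 13/36
  weight(W=2) = 5/36
Total weight = 13/36 + 5/36 = 1/2
P(W=1 | obs) = 13/36 / 1/2 = 13/18
P(W=2 | obs) = 5/36 / 1/2 = 5/18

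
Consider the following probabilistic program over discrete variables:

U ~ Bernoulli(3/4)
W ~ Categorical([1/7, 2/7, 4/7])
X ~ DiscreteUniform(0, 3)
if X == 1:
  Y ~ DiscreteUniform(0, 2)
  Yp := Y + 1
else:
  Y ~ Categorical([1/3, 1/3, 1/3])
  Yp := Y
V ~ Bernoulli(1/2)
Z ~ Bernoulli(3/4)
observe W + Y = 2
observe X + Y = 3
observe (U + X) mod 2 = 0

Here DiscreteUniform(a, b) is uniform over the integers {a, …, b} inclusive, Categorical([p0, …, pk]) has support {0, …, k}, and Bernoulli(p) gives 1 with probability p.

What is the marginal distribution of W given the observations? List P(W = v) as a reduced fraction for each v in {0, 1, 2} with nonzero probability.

P(W=0) = 3/17, P(W=1) = 2/17, P(W=2) = 12/17

Enumerate traces; 12 have nonzero weight after conditioning:
  (U=0, W=1, X=2, Y=1, V=0, Z=0) weight 1/1344
  (U=0, W=1, X=2, Y=1, V=0, Z=1) weight 1/448
  (U=0, W=1, X=2, Y=1, V=1, Z=0) weight 1/1344
  (U=0, W=1, X=2, Y=1, V=1, Z=1) weight 1/448
  (U=1, W=0, X=1, Y=2, V=0, Z=0) weight 1/896
  (U=1, W=0, X=1, Y=2, V=0, Z=1) weight 3/896
  (U=1, W=0, X=1, Y=2, V=1, Z=0) weight 1/896
  (U=1, W=0, X=1, Y=2, V=1, Z=1) weight 3/896
  (U=1, W=2, X=3, Y=0, V=0, Z=0) weight 1/224
  … 3 more
Group by W:
  weight(W=0) = 1/112
  weight(W=1) = 1/168
  weight(W=2) = 1/28
Total weight = 1/112 + 1/168 + 1/28 = 17/336
P(W=0 | obs) = 1/112 / 17/336 = 3/17
P(W=1 | obs) = 1/168 / 17/336 = 2/17
P(W=2 | obs) = 1/28 / 17/336 = 12/17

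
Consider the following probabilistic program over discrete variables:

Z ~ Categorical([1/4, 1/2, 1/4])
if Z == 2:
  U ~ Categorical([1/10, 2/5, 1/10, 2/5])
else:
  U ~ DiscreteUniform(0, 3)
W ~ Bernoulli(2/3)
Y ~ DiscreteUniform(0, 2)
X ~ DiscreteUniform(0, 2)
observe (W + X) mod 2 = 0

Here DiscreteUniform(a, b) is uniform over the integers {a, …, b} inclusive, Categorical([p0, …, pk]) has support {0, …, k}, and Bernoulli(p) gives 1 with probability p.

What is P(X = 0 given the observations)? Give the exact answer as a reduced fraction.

Enumerate traces; 108 have nonzero weight after conditioning:
  (Z=0, U=0, W=0, Y=0, X=0) weight 1/432
  (Z=0, U=0, W=0, Y=0, X=2) weight 1/432
  (Z=0, U=0, W=0, Y=1, X=0) weight 1/432
  (Z=0, U=0, W=0, Y=1, X=2) weight 1/432
  (Z=0, U=0, W=0, Y=2, X=0) weight 1/432
  (Z=0, U=0, W=0, Y=2, X=2) weight 1/432
  (Z=0, U=0, W=1, Y=0, X=1) weight 1/216
  (Z=0, U=0, W=1, Y=1, X=1) weight 1/216
  … 100 more
Group by X:
  weight(X=0) = 1/9
  weight(X=1) = 2/9
  weight(X=2) = 1/9
Total weight = 1/9 + 2/9 + 1/9 = 4/9
P(X=0 | obs) = 1/9 / 4/9 = 1/4
P(X=1 | obs) = 2/9 / 4/9 = 1/2
P(X=2 | obs) = 1/9 / 4/9 = 1/4

P(X = 0 | obs) = 1/4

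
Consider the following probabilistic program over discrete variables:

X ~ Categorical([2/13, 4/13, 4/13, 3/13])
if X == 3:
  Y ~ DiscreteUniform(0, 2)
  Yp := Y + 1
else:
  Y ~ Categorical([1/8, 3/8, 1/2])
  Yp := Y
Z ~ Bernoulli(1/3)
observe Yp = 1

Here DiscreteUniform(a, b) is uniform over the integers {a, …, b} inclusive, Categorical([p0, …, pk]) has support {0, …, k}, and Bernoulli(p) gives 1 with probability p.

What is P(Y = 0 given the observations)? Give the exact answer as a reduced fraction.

P(Y = 0 | obs) = 4/19

Enumerate traces; 8 have nonzero weight after conditioning:
  (X=0, Y=1, Z=0) weight 1/26
  (X=0, Y=1, Z=1) weight 1/52
  (X=1, Y=1, Z=0) weight 1/13
  (X=1, Y=1, Z=1) weight 1/26
  (X=2, Y=1, Z=0) weight 1/13
  (X=2, Y=1, Z=1) weight 1/26
  (X=3, Y=0, Z=0) weight 2/39
  (X=3, Y=0, Z=1) weight 1/39
Group by Y:
  weight(Y=0) = 1/13
  weight(Y=1) = 15/52
Total weight = 1/13 + 15/52 = 19/52
P(Y=0 | obs) = 1/13 / 19/52 = 4/19
P(Y=1 | obs) = 15/52 / 19/52 = 15/19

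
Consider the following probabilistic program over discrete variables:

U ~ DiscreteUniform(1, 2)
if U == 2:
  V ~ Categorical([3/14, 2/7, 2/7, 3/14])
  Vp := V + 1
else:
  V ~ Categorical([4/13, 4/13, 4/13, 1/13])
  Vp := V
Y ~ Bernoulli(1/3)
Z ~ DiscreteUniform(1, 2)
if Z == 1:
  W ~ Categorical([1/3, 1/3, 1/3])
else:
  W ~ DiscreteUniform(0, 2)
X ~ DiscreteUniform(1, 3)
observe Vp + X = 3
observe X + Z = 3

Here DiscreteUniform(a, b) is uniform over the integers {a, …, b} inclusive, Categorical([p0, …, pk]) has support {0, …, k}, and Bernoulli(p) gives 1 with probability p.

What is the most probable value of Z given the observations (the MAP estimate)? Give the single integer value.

argmax_v P(Z = v | obs) = 2

Enumerate traces; 24 have nonzero weight after conditioning:
  (U=1, V=1, Y=0, Z=1, W=0, X=2) weight 2/351
  (U=1, V=1, Y=0, Z=1, W=1, X=2) weight 2/351
  (U=1, V=1, Y=0, Z=1, W=2, X=2) weight 2/351
  (U=1, V=1, Y=1, Z=1, W=0, X=2) weight 1/351
  (U=1, V=1, Y=1, Z=1, W=1, X=2) weight 1/351
  (U=1, V=1, Y=1, Z=1, W=2, X=2) weight 1/351
  (U=1, V=2, Y=0, Z=2, W=0, X=1) weight 2/351
  (U=1, V=2, Y=0, Z=2, W=1, X=1) weight 2/351
  … 16 more
Group by Z:
  weight(Z=1) = 95/2184
  weight(Z=2) = 9/182
Total weight = 95/2184 + 9/182 = 29/312
P(Z=1 | obs) = 95/2184 / 29/312 = 95/203
P(Z=2 | obs) = 9/182 / 29/312 = 108/203
argmax = 2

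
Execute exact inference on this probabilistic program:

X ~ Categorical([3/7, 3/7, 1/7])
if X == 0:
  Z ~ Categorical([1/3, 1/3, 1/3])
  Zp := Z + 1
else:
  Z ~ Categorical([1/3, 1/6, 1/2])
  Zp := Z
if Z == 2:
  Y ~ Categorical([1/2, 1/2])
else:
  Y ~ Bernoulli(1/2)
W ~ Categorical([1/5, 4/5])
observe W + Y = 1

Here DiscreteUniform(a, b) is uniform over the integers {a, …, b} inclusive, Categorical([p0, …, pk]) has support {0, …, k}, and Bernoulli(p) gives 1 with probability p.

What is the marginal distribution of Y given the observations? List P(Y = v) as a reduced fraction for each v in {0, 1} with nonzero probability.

P(Y=0) = 4/5, P(Y=1) = 1/5

Enumerate traces; 18 have nonzero weight after conditioning:
  (X=0, Z=0, Y=0, W=1) weight 2/35
  (X=0, Z=0, Y=1, W=0) weight 1/70
  (X=0, Z=1, Y=0, W=1) weight 2/35
  (X=0, Z=1, Y=1, W=0) weight 1/70
  (X=0, Z=2, Y=0, W=1) weight 2/35
  (X=0, Z=2, Y=1, W=0) weight 1/70
  (X=1, Z=0, Y=0, W=1) weight 2/35
  (X=1, Z=0, Y=1, W=0) weight 1/70
  … 10 more
Group by Y:
  weight(Y=0) = 2/5
  weight(Y=1) = 1/10
Total weight = 2/5 + 1/10 = 1/2
P(Y=0 | obs) = 2/5 / 1/2 = 4/5
P(Y=1 | obs) = 1/10 / 1/2 = 1/5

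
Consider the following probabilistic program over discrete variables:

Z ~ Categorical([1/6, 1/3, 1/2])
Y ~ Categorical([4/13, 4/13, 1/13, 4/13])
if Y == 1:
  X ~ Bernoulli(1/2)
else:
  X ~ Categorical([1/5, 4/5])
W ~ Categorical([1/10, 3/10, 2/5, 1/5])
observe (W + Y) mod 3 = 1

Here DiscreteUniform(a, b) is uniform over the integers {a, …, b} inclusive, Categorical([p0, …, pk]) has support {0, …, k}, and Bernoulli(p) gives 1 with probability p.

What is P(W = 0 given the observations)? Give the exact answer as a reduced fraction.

P(W = 0 | obs) = 1/10

Enumerate traces; 30 have nonzero weight after conditioning:
  (Z=0, Y=0, X=0, W=1) weight 1/325
  (Z=0, Y=0, X=1, W=1) weight 4/325
  (Z=0, Y=1, X=0, W=0) weight 1/390
  (Z=0, Y=1, X=0, W=3) weight 1/195
  (Z=0, Y=1, X=1, W=0) weight 1/390
  (Z=0, Y=1, X=1, W=3) weight 1/195
  (Z=0, Y=2, X=0, W=2) weight 1/975
  (Z=0, Y=2, X=1, W=2) weight 4/975
  … 22 more
Group by W:
  weight(W=0) = 2/65
  weight(W=1) = 12/65
  weight(W=2) = 2/65
  weight(W=3) = 4/65
Total weight = 2/65 + 12/65 + 2/65 + 4/65 = 4/13
P(W=0 | obs) = 2/65 / 4/13 = 1/10
P(W=1 | obs) = 12/65 / 4/13 = 3/5
P(W=2 | obs) = 2/65 / 4/13 = 1/10
P(W=3 | obs) = 4/65 / 4/13 = 1/5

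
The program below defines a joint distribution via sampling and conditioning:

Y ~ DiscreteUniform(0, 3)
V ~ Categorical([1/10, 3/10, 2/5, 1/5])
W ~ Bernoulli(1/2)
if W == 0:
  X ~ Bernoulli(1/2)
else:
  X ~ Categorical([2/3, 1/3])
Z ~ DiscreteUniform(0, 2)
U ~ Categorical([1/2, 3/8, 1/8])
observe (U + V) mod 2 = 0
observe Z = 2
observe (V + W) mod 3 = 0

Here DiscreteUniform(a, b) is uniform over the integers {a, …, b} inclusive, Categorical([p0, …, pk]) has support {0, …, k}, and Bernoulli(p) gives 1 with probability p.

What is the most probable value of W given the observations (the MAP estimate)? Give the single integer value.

argmax_v P(W = v | obs) = 1

Enumerate traces; 40 have nonzero weight after conditioning:
  (Y=0, V=0, W=0, X=0, Z=2, U=0) weight 1/960
  (Y=0, V=0, W=0, X=0, Z=2, U=2) weight 1/3840
  (Y=0, V=0, W=0, X=1, Z=2, U=0) weight 1/960
  (Y=0, V=0, W=0, X=1, Z=2, U=2) weight 1/3840
  (Y=0, V=2, W=1, X=0, Z=2, U=0) weight 1/180
  (Y=0, V=2, W=1, X=0, Z=2, U=2) weight 1/720
  (Y=0, V=2, W=1, X=1, Z=2, U=0) weight 1/360
  (Y=0, V=2, W=1, X=1, Z=2, U=2) weight 1/1440
  … 32 more
Group by W:
  weight(W=0) = 11/480
  weight(W=1) = 1/24
Total weight = 11/480 + 1/24 = 31/480
P(W=0 | obs) = 11/480 / 31/480 = 11/31
P(W=1 | obs) = 1/24 / 31/480 = 20/31
argmax = 1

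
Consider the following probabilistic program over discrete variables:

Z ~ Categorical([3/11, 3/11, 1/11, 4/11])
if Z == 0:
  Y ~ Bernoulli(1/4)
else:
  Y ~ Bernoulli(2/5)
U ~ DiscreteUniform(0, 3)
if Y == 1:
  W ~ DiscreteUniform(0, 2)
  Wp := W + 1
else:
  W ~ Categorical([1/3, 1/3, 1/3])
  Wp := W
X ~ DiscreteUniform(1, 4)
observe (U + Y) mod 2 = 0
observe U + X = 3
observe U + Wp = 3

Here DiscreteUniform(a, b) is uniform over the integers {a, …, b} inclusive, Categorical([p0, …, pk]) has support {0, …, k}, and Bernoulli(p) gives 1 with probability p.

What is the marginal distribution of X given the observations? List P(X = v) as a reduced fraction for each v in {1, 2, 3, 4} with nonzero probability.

Enumerate traces; 8 have nonzero weight after conditioning:
  (Z=0, Y=0, U=2, W=1, X=1) weight 3/704
  (Z=0, Y=1, U=1, W=1, X=2) weight 1/704
  (Z=1, Y=0, U=2, W=1, X=1) weight 3/880
  (Z=1, Y=1, U=1, W=1, X=2) weight 1/440
  (Z=2, Y=0, U=2, W=1, X=1) weight 1/880
  (Z=2, Y=1, U=1, W=1, X=2) weight 1/1320
  (Z=3, Y=0, U=2, W=1, X=1) weight 1/220
  (Z=3, Y=1, U=1, W=1, X=2) weight 1/330
Group by X:
  weight(X=1) = 47/3520
  weight(X=2) = 79/10560
Total weight = 47/3520 + 79/10560 = 1/48
P(X=1 | obs) = 47/3520 / 1/48 = 141/220
P(X=2 | obs) = 79/10560 / 1/48 = 79/220

P(X=1) = 141/220, P(X=2) = 79/220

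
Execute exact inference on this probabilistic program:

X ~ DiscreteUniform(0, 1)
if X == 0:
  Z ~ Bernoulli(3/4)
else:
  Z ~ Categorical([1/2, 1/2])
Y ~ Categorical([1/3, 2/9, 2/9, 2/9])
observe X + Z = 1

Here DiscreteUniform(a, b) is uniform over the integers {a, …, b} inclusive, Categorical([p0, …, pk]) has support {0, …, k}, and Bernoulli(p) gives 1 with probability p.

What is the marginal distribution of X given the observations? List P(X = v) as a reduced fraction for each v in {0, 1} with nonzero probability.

P(X=0) = 3/5, P(X=1) = 2/5

Enumerate traces; 8 have nonzero weight after conditioning:
  (X=0, Z=1, Y=0) weight 1/8
  (X=0, Z=1, Y=1) weight 1/12
  (X=0, Z=1, Y=2) weight 1/12
  (X=0, Z=1, Y=3) weight 1/12
  (X=1, Z=0, Y=0) weight 1/12
  (X=1, Z=0, Y=1) weight 1/18
  (X=1, Z=0, Y=2) weight 1/18
  (X=1, Z=0, Y=3) weight 1/18
Group by X:
  weight(X=0) = 3/8
  weight(X=1) = 1/4
Total weight = 3/8 + 1/4 = 5/8
P(X=0 | obs) = 3/8 / 5/8 = 3/5
P(X=1 | obs) = 1/4 / 5/8 = 2/5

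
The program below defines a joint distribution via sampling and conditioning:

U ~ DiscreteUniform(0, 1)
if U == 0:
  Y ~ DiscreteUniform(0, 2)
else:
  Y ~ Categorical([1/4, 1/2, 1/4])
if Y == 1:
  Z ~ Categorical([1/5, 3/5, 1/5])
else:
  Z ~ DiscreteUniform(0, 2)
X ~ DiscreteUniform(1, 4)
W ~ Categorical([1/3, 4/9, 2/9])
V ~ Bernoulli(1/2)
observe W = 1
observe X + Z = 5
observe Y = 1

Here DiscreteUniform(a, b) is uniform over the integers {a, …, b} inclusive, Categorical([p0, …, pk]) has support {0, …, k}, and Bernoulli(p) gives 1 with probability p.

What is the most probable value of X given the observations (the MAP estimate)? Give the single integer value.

Enumerate traces; 8 have nonzero weight after conditioning:
  (U=0, Y=1, Z=1, X=4, W=1, V=0) weight 1/180
  (U=0, Y=1, Z=1, X=4, W=1, V=1) weight 1/180
  (U=0, Y=1, Z=2, X=3, W=1, V=0) weight 1/540
  (U=0, Y=1, Z=2, X=3, W=1, V=1) weight 1/540
  (U=1, Y=1, Z=1, X=4, W=1, V=0) weight 1/120
  (U=1, Y=1, Z=1, X=4, W=1, V=1) weight 1/120
  (U=1, Y=1, Z=2, X=3, W=1, V=0) weight 1/360
  (U=1, Y=1, Z=2, X=3, W=1, V=1) weight 1/360
Group by X:
  weight(X=3) = 1/108
  weight(X=4) = 1/36
Total weight = 1/108 + 1/36 = 1/27
P(X=3 | obs) = 1/108 / 1/27 = 1/4
P(X=4 | obs) = 1/36 / 1/27 = 3/4
argmax = 4

argmax_v P(X = v | obs) = 4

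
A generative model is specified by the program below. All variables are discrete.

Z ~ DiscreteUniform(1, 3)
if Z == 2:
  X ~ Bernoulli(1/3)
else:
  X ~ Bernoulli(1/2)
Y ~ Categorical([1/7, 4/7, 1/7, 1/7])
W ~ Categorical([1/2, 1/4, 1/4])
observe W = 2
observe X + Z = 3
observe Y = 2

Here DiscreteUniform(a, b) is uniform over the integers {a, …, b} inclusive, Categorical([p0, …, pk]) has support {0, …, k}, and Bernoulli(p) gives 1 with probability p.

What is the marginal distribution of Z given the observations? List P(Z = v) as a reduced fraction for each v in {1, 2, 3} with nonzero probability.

Enumerate traces; 2 have nonzero weight after conditioning:
  (Z=2, X=1, Y=2, W=2) weight 1/252
  (Z=3, X=0, Y=2, W=2) weight 1/168
Group by Z:
  weight(Z=2) = 1/252
  weight(Z=3) = 1/168
Total weight = 1/252 + 1/168 = 5/504
P(Z=2 | obs) = 1/252 / 5/504 = 2/5
P(Z=3 | obs) = 1/168 / 5/504 = 3/5

P(Z=2) = 2/5, P(Z=3) = 3/5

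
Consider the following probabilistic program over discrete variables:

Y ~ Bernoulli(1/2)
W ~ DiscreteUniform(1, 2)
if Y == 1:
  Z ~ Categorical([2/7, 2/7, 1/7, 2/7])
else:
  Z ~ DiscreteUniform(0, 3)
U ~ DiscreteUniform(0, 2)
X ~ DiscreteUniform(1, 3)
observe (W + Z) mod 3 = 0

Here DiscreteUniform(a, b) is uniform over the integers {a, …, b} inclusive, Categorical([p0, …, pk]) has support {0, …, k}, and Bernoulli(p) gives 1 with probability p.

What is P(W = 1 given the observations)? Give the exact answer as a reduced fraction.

Enumerate traces; 36 have nonzero weight after conditioning:
  (Y=0, W=1, Z=2, U=0, X=1) weight 1/144
  (Y=0, W=1, Z=2, U=0, X=2) weight 1/144
  (Y=0, W=1, Z=2, U=0, X=3) weight 1/144
  (Y=0, W=1, Z=2, U=1, X=1) weight 1/144
  (Y=0, W=1, Z=2, U=1, X=2) weight 1/144
  (Y=0, W=1, Z=2, U=1, X=3) weight 1/144
  (Y=0, W=1, Z=2, U=2, X=1) weight 1/144
  (Y=0, W=1, Z=2, U=2, X=2) weight 1/144
  (Y=0, W=2, Z=1, U=0, X=1) weight 1/144
  … 27 more
Group by W:
  weight(W=1) = 11/112
  weight(W=2) = 15/112
Total weight = 11/112 + 15/112 = 13/56
P(W=1 | obs) = 11/112 / 13/56 = 11/26
P(W=2 | obs) = 15/112 / 13/56 = 15/26

P(W = 1 | obs) = 11/26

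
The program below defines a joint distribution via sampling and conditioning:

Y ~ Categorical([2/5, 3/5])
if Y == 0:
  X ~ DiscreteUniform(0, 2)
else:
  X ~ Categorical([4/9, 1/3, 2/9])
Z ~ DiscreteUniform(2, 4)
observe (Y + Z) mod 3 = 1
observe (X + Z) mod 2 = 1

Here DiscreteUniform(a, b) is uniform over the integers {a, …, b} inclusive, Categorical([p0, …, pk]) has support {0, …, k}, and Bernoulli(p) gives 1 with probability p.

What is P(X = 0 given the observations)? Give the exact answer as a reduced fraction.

Enumerate traces; 3 have nonzero weight after conditioning:
  (Y=0, X=1, Z=4) weight 2/45
  (Y=1, X=0, Z=3) weight 4/45
  (Y=1, X=2, Z=3) weight 2/45
Group by X:
  weight(X=0) = 4/45
  weight(X=1) = 2/45
  weight(X=2) = 2/45
Total weight = 4/45 + 2/45 + 2/45 = 8/45
P(X=0 | obs) = 4/45 / 8/45 = 1/2
P(X=1 | obs) = 2/45 / 8/45 = 1/4
P(X=2 | obs) = 2/45 / 8/45 = 1/4

P(X = 0 | obs) = 1/2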